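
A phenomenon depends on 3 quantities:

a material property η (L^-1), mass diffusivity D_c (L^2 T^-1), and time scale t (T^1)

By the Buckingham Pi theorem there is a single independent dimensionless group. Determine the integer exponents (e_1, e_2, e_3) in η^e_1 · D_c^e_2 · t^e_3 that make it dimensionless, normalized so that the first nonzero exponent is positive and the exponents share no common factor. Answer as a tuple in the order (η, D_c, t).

(2, 1, 1)

L: e_1·(-1) + e_2·(2) + e_3·(0) = 0
T: e_1·(0) + e_2·(-1) + e_3·(1) = 0
Solving this homogeneous linear system for the smallest-integer solution (first nonzero entry positive) gives (2, 1, 1).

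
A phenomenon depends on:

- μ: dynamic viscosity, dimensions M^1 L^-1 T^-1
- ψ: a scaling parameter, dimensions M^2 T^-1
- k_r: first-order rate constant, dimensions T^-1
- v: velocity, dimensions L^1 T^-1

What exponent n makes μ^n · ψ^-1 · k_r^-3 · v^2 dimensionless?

Balance the M exponent: (1)·n from μ, plus −(2) − 3·(0) + 2·(0) = -2 from the rest, must sum to zero.
n − 2 = 0, so n = 2.

2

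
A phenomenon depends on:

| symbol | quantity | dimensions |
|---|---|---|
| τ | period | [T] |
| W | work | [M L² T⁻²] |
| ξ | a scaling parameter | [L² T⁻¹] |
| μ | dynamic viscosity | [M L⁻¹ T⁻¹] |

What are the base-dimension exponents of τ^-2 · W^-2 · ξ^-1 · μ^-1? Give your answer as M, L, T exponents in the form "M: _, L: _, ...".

Collect each base-dimension exponent across the product:
  M: −2·(0) − 2·(1) − (0) − (1) = -3
  L: −2·(0) − 2·(2) − (2) − (-1) = -5
  T: −2·(1) − 2·(-2) − (-1) − (-1) = 4
So the dimensions are [M⁻³ L⁻⁵ T⁴].

M: -3, L: -5, T: 4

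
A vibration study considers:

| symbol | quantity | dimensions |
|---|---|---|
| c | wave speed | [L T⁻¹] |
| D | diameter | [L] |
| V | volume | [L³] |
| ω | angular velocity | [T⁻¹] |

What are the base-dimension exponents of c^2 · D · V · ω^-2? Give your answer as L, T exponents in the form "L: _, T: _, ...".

L: 6, T: 0

Collect each base-dimension exponent across the product:
  L: 2·(1) + (1) + (3) − 2·(0) = 6
  T: 2·(-1) + (0) + (0) − 2·(-1) = 0
So the dimensions are [L⁶].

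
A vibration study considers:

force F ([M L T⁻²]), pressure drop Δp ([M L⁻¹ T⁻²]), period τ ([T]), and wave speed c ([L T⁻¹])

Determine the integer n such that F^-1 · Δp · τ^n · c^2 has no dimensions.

2

Balance the T exponent: (1)·n from τ, plus −(-2) + (-2) + 2·(-1) = -2 from the rest, must sum to zero.
n − 2 = 0, so n = 2.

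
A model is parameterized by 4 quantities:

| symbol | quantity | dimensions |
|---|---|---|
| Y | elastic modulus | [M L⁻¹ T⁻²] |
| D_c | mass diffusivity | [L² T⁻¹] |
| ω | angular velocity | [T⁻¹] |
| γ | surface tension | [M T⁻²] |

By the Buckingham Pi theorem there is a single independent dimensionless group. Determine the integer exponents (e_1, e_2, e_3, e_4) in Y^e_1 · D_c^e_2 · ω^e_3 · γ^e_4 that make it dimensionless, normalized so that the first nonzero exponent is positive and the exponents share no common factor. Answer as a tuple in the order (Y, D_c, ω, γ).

M: e_1·(1) + e_2·(0) + e_3·(0) + e_4·(1) = 0
L: e_1·(-1) + e_2·(2) + e_3·(0) + e_4·(0) = 0
T: e_1·(-2) + e_2·(-1) + e_3·(-1) + e_4·(-2) = 0
Solving this homogeneous linear system for the smallest-integer solution (first nonzero entry positive) gives (2, 1, -1, -2).

(2, 1, -1, -2)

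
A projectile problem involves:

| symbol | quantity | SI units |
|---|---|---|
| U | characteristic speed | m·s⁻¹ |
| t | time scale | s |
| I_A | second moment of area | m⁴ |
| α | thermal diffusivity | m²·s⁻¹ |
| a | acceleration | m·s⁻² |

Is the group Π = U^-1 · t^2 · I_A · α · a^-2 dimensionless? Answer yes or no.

no

Sum the exponent of each base dimension across the product:
  L: −[U]_L + 2·[t]_L + [I_A]_L + [α]_L − 2·[a]_L = −(1) + 2·(0) + (4) + (2) − 2·(1) = 3
  T: −[U]_T + 2·[t]_T + [I_A]_T + [α]_T − 2·[a]_T = −(-1) + 2·(1) + (0) + (-1) − 2·(-2) = 6
Net dimensions [L³ T⁶] ≠ [1] — not dimensionless.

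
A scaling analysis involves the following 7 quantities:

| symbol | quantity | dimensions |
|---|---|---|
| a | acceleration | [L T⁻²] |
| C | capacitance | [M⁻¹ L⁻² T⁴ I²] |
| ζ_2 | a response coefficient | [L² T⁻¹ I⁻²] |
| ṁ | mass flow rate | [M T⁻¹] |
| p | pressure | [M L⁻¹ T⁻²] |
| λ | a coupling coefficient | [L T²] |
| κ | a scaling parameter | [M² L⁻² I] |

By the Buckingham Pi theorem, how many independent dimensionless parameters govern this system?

3

There are 7 variables and 4 base dimensions (M, L, T, I).
The dimension matrix has rank 4.
Independent dimensionless groups: 7 − 4 = 3.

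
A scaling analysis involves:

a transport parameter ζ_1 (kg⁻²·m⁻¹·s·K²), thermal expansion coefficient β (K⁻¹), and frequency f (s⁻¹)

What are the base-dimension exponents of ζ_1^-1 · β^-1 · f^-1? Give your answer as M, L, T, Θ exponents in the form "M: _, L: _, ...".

Collect each base-dimension exponent across the product:
  M: −(-2) − (0) − (0) = 2
  L: −(-1) − (0) − (0) = 1
  T: −(1) − (0) − (-1) = 0
  Θ: −(2) − (-1) − (0) = -1
So the dimensions are [M² L Θ⁻¹].

M: 2, L: 1, T: 0, Θ: -1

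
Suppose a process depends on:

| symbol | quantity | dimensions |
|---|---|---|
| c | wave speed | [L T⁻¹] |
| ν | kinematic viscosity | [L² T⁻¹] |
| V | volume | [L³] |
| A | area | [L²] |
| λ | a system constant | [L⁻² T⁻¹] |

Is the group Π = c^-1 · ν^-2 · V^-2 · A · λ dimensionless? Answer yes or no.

no

Sum the exponent of each base dimension across the product:
  L: −[c]_L − 2·[ν]_L − 2·[V]_L + [A]_L + [λ]_L = −(1) − 2·(2) − 2·(3) + (2) + (-2) = -11
  T: −[c]_T − 2·[ν]_T − 2·[V]_T + [A]_T + [λ]_T = −(-1) − 2·(-1) − 2·(0) + (0) + (-1) = 2
Net dimensions [L⁻¹¹ T²] ≠ [1] — not dimensionless.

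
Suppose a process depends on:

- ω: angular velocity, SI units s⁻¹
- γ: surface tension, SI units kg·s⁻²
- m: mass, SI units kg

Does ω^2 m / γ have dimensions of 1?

yes

Sum the exponent of each base dimension across the product:
  M: 2·[ω]_M − [γ]_M + [m]_M = 2·(0) − (1) + (1) = 0
  L: 2·[ω]_L − [γ]_L + [m]_L = 2·(0) − (0) + (0) = 0
  T: 2·[ω]_T − [γ]_T + [m]_T = 2·(-1) − (-2) + (0) = 0
All base exponents vanish — dimensionless.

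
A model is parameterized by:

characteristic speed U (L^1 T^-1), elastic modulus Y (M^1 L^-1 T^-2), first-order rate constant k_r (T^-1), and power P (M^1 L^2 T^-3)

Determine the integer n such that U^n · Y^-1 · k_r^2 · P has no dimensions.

-3

Balance the L exponent: (1)·n from U, plus −(-1) + 2·(0) + (2) = 3 from the rest, must sum to zero.
n + 3 = 0, so n = -3.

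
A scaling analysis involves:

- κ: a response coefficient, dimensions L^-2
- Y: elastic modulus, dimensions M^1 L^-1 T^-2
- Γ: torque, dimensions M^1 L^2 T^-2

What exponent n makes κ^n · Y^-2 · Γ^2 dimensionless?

Balance the L exponent: (-2)·n from κ, plus −2·(-1) + 2·(2) = 6 from the rest, must sum to zero.
-2n + 6 = 0, so n = 3.

3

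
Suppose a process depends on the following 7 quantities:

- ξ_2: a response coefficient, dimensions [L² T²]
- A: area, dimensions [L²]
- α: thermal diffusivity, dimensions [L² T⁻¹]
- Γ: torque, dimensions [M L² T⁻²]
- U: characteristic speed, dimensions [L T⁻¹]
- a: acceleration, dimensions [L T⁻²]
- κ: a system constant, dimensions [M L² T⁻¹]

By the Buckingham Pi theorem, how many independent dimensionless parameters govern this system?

There are 7 variables and 3 base dimensions (M, L, T).
The dimension matrix has rank 3.
Independent dimensionless groups: 7 − 3 = 4.

4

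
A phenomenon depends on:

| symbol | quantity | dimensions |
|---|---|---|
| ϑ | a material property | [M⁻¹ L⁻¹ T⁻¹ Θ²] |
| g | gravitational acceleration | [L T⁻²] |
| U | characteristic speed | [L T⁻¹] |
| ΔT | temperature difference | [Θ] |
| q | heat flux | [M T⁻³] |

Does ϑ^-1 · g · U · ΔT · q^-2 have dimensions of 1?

no

Sum the exponent of each base dimension across the product:
  M: −[ϑ]_M + [g]_M + [U]_M + [ΔT]_M − 2·[q]_M = −(-1) + (0) + (0) + (0) − 2·(1) = -1
  L: −[ϑ]_L + [g]_L + [U]_L + [ΔT]_L − 2·[q]_L = −(-1) + (1) + (1) + (0) − 2·(0) = 3
  T: −[ϑ]_T + [g]_T + [U]_T + [ΔT]_T − 2·[q]_T = −(-1) + (-2) + (-1) + (0) − 2·(-3) = 4
  Θ: −[ϑ]_Θ + [g]_Θ + [U]_Θ + [ΔT]_Θ − 2·[q]_Θ = −(2) + (0) + (0) + (1) − 2·(0) = -1
Net dimensions [M⁻¹ L³ T⁴ Θ⁻¹] ≠ [1] — not dimensionless.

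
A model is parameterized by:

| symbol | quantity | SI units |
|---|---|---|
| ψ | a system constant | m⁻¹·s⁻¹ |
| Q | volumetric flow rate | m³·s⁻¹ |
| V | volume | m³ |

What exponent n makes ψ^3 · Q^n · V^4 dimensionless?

-3

Balance the L exponent: (3)·n from Q, plus 3·(-1) + 4·(3) = 9 from the rest, must sum to zero.
3n + 9 = 0, so n = -3.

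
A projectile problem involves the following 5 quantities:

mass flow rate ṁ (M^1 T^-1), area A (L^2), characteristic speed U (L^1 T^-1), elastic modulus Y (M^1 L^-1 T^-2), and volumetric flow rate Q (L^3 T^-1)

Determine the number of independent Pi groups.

There are 5 variables and 3 base dimensions (M, L, T).
The dimension matrix has rank 3.
Independent dimensionless groups: 5 − 3 = 2.

2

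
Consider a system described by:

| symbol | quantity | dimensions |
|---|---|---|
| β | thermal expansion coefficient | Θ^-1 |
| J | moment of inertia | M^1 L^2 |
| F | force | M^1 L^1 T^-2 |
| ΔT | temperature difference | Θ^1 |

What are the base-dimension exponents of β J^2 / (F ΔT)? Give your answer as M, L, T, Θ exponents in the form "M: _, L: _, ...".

M: 1, L: 3, T: 2, Θ: -2

Collect each base-dimension exponent across the product:
  M: (0) + 2·(1) − (1) − (0) = 1
  L: (0) + 2·(2) − (1) − (0) = 3
  T: (0) + 2·(0) − (-2) − (0) = 2
  Θ: (-1) + 2·(0) − (0) − (1) = -2
So the dimensions are [M L³ T² Θ⁻²].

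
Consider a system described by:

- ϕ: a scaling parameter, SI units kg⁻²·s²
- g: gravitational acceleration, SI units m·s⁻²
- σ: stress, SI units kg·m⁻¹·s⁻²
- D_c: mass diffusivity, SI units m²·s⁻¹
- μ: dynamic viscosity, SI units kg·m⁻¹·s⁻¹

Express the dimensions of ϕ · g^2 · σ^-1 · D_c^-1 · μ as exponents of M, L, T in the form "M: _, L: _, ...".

M: -2, L: 0, T: 0

Collect each base-dimension exponent across the product:
  M: (-2) + 2·(0) − (1) − (0) + (1) = -2
  L: (0) + 2·(1) − (-1) − (2) + (-1) = 0
  T: (2) + 2·(-2) − (-2) − (-1) + (-1) = 0
So the dimensions are [M⁻²].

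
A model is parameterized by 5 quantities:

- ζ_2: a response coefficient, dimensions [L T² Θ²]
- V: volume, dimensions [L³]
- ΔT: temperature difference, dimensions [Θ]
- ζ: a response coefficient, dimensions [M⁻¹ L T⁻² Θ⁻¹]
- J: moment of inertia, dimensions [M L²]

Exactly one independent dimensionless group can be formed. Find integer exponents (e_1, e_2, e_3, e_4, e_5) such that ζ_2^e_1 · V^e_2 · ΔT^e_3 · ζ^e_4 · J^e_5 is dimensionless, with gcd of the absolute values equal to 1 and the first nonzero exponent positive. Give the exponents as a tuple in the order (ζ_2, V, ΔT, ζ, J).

M: e_1·(0) + e_2·(0) + e_3·(0) + e_4·(-1) + e_5·(1) = 0
L: e_1·(1) + e_2·(3) + e_3·(0) + e_4·(1) + e_5·(2) = 0
T: e_1·(2) + e_2·(0) + e_3·(0) + e_4·(-2) + e_5·(0) = 0
Θ: e_1·(2) + e_2·(0) + e_3·(1) + e_4·(-1) + e_5·(0) = 0
Solving this homogeneous linear system for the smallest-integer solution (first nonzero entry positive) gives (3, -4, -3, 3, 3).

(3, -4, -3, 3, 3)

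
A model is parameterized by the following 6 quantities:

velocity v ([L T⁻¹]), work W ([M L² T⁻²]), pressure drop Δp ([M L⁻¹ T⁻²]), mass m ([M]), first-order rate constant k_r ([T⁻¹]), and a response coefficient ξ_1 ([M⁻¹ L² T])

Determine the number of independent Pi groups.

3

There are 6 variables and 3 base dimensions (M, L, T).
The dimension matrix has rank 3.
Independent dimensionless groups: 6 − 3 = 3.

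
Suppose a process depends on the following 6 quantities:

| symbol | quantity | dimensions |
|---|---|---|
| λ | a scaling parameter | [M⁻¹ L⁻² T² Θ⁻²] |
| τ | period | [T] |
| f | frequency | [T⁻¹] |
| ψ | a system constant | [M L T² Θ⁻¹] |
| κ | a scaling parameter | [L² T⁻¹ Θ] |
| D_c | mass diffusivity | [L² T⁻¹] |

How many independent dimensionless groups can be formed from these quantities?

There are 6 variables and 4 base dimensions (M, L, T, Θ).
The dimension matrix has rank 4.
Independent dimensionless groups: 6 − 4 = 2.

2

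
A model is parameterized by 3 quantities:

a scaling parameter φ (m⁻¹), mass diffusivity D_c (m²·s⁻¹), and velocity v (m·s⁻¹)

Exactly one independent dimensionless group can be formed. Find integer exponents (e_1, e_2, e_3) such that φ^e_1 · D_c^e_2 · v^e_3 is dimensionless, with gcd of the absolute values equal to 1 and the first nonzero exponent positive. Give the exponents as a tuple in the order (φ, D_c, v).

L: e_1·(-1) + e_2·(2) + e_3·(1) = 0
T: e_1·(0) + e_2·(-1) + e_3·(-1) = 0
Solving this homogeneous linear system for the smallest-integer solution (first nonzero entry positive) gives (1, 1, -1).

(1, 1, -1)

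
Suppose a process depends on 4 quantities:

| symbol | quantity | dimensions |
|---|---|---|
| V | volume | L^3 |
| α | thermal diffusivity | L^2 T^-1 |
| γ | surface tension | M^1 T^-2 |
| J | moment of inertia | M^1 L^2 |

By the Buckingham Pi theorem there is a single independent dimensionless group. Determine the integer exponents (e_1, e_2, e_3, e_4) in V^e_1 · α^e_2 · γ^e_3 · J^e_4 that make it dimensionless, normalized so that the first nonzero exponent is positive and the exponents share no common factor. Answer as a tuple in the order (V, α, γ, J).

M: e_1·(0) + e_2·(0) + e_3·(1) + e_4·(1) = 0
L: e_1·(3) + e_2·(2) + e_3·(0) + e_4·(2) = 0
T: e_1·(0) + e_2·(-1) + e_3·(-2) + e_4·(0) = 0
Solving this homogeneous linear system for the smallest-integer solution (first nonzero entry positive) gives (2, -2, 1, -1).

(2, -2, 1, -1)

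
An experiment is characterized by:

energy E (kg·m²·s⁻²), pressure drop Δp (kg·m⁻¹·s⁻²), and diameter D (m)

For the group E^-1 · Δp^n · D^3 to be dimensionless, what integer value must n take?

Balance the M exponent: (1)·n from Δp, plus −(1) + 3·(0) = -1 from the rest, must sum to zero.
n − 1 = 0, so n = 1.

1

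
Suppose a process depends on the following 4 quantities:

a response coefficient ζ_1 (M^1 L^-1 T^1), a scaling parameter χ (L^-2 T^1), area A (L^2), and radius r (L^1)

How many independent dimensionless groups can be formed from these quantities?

1

There are 4 variables and 3 base dimensions (M, L, T).
The dimension matrix has rank 3.
Independent dimensionless groups: 4 − 3 = 1.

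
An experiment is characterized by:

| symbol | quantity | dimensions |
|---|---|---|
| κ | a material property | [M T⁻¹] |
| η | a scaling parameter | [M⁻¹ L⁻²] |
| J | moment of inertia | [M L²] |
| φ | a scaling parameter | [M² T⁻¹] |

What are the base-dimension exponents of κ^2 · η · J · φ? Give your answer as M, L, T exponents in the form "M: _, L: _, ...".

Collect each base-dimension exponent across the product:
  M: 2·(1) + (-1) + (1) + (2) = 4
  L: 2·(0) + (-2) + (2) + (0) = 0
  T: 2·(-1) + (0) + (0) + (-1) = -3
So the dimensions are [M⁴ T⁻³].

M: 4, L: 0, T: -3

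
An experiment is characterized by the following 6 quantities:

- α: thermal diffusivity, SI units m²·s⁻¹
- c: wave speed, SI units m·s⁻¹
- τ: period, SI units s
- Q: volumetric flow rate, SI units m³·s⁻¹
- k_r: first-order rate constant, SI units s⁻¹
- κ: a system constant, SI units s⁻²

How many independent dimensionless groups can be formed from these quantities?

4

There are 6 variables and 2 base dimensions (L, T).
The dimension matrix has rank 2.
Independent dimensionless groups: 6 − 2 = 4.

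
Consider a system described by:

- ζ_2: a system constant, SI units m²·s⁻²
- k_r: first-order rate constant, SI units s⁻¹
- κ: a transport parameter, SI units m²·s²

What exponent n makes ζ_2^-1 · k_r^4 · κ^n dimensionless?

1

Balance the L exponent: (2)·n from κ, plus −(2) + 4·(0) = -2 from the rest, must sum to zero.
2n − 2 = 0, so n = 1.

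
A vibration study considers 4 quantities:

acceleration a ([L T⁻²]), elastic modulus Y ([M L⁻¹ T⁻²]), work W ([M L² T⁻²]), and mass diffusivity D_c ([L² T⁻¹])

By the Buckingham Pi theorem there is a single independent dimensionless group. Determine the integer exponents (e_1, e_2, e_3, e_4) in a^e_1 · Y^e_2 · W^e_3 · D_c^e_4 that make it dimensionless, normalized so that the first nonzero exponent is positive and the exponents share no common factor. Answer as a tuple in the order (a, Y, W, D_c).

(1, -1, 1, -2)

M: e_1·(0) + e_2·(1) + e_3·(1) + e_4·(0) = 0
L: e_1·(1) + e_2·(-1) + e_3·(2) + e_4·(2) = 0
T: e_1·(-2) + e_2·(-2) + e_3·(-2) + e_4·(-1) = 0
Solving this homogeneous linear system for the smallest-integer solution (first nonzero entry positive) gives (1, -1, 1, -2).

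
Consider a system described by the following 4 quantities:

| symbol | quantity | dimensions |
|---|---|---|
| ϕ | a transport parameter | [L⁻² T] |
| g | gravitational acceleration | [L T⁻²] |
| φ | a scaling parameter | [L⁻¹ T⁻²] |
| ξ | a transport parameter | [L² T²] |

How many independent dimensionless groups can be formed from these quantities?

There are 4 variables and 2 base dimensions (L, T).
The dimension matrix has rank 2.
Independent dimensionless groups: 4 − 2 = 2.

2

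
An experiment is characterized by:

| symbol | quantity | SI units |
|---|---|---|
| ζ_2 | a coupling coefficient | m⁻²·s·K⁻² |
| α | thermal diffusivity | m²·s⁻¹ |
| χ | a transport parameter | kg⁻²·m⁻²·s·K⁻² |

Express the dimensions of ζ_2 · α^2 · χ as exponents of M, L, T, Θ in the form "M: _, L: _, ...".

M: -2, L: 0, T: 0, Θ: -4

Collect each base-dimension exponent across the product:
  M: (0) + 2·(0) + (-2) = -2
  L: (-2) + 2·(2) + (-2) = 0
  T: (1) + 2·(-1) + (1) = 0
  Θ: (-2) + 2·(0) + (-2) = -4
So the dimensions are [M⁻² Θ⁻⁴].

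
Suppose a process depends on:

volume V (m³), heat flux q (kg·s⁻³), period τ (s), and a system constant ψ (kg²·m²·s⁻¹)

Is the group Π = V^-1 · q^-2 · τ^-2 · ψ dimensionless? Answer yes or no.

Sum the exponent of each base dimension across the product:
  M: −[V]_M − 2·[q]_M − 2·[τ]_M + [ψ]_M = −(0) − 2·(1) − 2·(0) + (2) = 0
  L: −[V]_L − 2·[q]_L − 2·[τ]_L + [ψ]_L = −(3) − 2·(0) − 2·(0) + (2) = -1
  T: −[V]_T − 2·[q]_T − 2·[τ]_T + [ψ]_T = −(0) − 2·(-3) − 2·(1) + (-1) = 3
Net dimensions [L⁻¹ T³] ≠ [1] — not dimensionless.

no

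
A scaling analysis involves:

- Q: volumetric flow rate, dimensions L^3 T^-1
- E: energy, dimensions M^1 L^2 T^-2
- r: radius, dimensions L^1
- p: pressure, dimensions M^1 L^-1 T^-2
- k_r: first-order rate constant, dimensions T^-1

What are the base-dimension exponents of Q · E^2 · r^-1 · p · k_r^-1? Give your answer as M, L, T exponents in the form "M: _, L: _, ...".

M: 3, L: 5, T: -6

Collect each base-dimension exponent across the product:
  M: (0) + 2·(1) − (0) + (1) − (0) = 3
  L: (3) + 2·(2) − (1) + (-1) − (0) = 5
  T: (-1) + 2·(-2) − (0) + (-2) − (-1) = -6
So the dimensions are [M³ L⁵ T⁻⁶].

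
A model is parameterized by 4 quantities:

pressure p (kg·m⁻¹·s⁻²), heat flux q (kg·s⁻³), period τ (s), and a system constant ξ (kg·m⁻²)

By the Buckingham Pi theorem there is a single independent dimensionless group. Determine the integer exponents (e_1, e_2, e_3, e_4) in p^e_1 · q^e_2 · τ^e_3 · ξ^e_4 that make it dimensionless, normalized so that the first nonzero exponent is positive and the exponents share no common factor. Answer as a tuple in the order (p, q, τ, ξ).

(2, -1, 1, -1)

M: e_1·(1) + e_2·(1) + e_3·(0) + e_4·(1) = 0
L: e_1·(-1) + e_2·(0) + e_3·(0) + e_4·(-2) = 0
T: e_1·(-2) + e_2·(-3) + e_3·(1) + e_4·(0) = 0
Solving this homogeneous linear system for the smallest-integer solution (first nonzero entry positive) gives (2, -1, 1, -1).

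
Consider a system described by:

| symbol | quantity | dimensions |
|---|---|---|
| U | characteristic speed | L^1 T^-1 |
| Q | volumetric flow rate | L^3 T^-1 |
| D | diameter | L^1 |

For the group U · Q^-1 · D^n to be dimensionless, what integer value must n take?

2

Balance the L exponent: (1)·n from D, plus (1) − (3) = -2 from the rest, must sum to zero.
n − 2 = 0, so n = 2.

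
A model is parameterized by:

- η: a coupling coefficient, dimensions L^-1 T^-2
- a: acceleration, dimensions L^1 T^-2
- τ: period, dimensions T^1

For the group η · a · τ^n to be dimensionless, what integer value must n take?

Balance the T exponent: (1)·n from τ, plus (-2) + (-2) = -4 from the rest, must sum to zero.
n − 4 = 0, so n = 4.

4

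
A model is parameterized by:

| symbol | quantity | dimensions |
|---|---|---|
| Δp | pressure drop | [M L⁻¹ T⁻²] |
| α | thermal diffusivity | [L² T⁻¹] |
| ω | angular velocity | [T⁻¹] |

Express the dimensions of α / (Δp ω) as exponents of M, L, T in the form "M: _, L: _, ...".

Collect each base-dimension exponent across the product:
  M: −(1) + (0) − (0) = -1
  L: −(-1) + (2) − (0) = 3
  T: −(-2) + (-1) − (-1) = 2
So the dimensions are [M⁻¹ L³ T²].

M: -1, L: 3, T: 2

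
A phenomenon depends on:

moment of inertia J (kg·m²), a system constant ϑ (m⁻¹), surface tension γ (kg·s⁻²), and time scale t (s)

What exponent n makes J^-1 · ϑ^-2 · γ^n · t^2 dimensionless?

Balance the M exponent: (1)·n from γ, plus −(1) − 2·(0) + 2·(0) = -1 from the rest, must sum to zero.
n − 1 = 0, so n = 1.

1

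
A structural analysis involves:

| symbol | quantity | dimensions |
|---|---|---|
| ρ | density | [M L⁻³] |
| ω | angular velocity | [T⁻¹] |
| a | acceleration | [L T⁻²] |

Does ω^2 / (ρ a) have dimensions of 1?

no

Sum the exponent of each base dimension across the product:
  M: −[ρ]_M + 2·[ω]_M − [a]_M = −(1) + 2·(0) − (0) = -1
  L: −[ρ]_L + 2·[ω]_L − [a]_L = −(-3) + 2·(0) − (1) = 2
  T: −[ρ]_T + 2·[ω]_T − [a]_T = −(0) + 2·(-1) − (-2) = 0
Net dimensions [M⁻¹ L²] ≠ [1] — not dimensionless.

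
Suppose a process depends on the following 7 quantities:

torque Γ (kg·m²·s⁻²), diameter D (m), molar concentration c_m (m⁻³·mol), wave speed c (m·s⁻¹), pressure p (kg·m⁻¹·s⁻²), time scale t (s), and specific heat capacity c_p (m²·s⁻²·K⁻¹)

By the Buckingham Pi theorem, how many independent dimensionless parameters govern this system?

There are 7 variables and 5 base dimensions (M, L, T, Θ, N).
The dimension matrix has rank 5.
Independent dimensionless groups: 7 − 5 = 2.

2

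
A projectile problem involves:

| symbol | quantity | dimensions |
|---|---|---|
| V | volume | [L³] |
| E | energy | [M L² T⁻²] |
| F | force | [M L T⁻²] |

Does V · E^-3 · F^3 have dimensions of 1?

yes

Sum the exponent of each base dimension across the product:
  M: [V]_M − 3·[E]_M + 3·[F]_M = (0) − 3·(1) + 3·(1) = 0
  L: [V]_L − 3·[E]_L + 3·[F]_L = (3) − 3·(2) + 3·(1) = 0
  T: [V]_T − 3·[E]_T + 3·[F]_T = (0) − 3·(-2) + 3·(-2) = 0
All base exponents vanish — dimensionless.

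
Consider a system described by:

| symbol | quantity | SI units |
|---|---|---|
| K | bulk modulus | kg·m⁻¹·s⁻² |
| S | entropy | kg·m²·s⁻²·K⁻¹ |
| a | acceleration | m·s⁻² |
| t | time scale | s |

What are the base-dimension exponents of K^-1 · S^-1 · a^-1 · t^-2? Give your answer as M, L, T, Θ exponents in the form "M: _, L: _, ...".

M: -2, L: -2, T: 4, Θ: 1

Collect each base-dimension exponent across the product:
  M: −(1) − (1) − (0) − 2·(0) = -2
  L: −(-1) − (2) − (1) − 2·(0) = -2
  T: −(-2) − (-2) − (-2) − 2·(1) = 4
  Θ: −(0) − (-1) − (0) − 2·(0) = 1
So the dimensions are [M⁻² L⁻² T⁴ Θ].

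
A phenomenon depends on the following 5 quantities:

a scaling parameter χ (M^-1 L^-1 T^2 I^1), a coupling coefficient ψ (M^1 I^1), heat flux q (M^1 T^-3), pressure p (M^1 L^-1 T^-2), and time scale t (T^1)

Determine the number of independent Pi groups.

1

There are 5 variables and 4 base dimensions (M, L, T, I).
The dimension matrix has rank 4.
Independent dimensionless groups: 5 − 4 = 1.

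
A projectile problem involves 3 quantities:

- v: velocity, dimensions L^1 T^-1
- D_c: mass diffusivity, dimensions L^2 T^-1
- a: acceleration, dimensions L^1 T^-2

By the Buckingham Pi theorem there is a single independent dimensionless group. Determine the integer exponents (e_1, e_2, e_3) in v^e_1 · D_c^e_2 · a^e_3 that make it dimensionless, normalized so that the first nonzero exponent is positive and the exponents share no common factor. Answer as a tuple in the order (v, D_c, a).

L: e_1·(1) + e_2·(2) + e_3·(1) = 0
T: e_1·(-1) + e_2·(-1) + e_3·(-2) = 0
Solving this homogeneous linear system for the smallest-integer solution (first nonzero entry positive) gives (3, -1, -1).

(3, -1, -1)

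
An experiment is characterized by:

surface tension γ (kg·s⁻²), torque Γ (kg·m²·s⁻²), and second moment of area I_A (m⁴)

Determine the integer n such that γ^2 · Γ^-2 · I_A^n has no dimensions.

Balance the L exponent: (4)·n from I_A, plus 2·(0) − 2·(2) = -4 from the rest, must sum to zero.
4n − 4 = 0, so n = 1.

1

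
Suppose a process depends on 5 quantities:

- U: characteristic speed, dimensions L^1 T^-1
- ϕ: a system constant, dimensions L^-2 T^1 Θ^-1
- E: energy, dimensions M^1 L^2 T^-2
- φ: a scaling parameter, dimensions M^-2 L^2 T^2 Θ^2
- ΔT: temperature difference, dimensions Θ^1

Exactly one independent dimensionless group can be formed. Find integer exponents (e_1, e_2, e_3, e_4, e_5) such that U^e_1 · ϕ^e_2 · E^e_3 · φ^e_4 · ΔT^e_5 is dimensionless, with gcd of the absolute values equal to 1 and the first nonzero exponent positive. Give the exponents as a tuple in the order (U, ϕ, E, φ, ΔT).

M: e_1·(0) + e_2·(0) + e_3·(1) + e_4·(-2) + e_5·(0) = 0
L: e_1·(1) + e_2·(-2) + e_3·(2) + e_4·(2) + e_5·(0) = 0
T: e_1·(-1) + e_2·(1) + e_3·(-2) + e_4·(2) + e_5·(0) = 0
Θ: e_1·(0) + e_2·(-1) + e_3·(0) + e_4·(2) + e_5·(1) = 0
Solving this homogeneous linear system for the smallest-integer solution (first nonzero entry positive) gives (2, 4, 2, 1, 2).

(2, 4, 2, 1, 2)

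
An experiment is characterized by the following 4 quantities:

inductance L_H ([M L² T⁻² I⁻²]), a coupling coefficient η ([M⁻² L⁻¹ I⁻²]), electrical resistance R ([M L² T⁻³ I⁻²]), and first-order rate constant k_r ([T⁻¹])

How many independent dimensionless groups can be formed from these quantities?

There are 4 variables and 4 base dimensions (M, L, T, I).
The dimension matrix has rank 3 (less than 4: the dimension vectors are linearly dependent).
Independent dimensionless groups: 4 − 3 = 1.

1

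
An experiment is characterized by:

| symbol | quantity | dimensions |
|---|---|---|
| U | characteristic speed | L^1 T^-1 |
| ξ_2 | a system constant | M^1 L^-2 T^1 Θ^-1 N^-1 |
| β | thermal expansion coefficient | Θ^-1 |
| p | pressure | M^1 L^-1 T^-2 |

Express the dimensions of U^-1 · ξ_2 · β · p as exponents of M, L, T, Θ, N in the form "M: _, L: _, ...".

Collect each base-dimension exponent across the product:
  M: −(0) + (1) + (0) + (1) = 2
  L: −(1) + (-2) + (0) + (-1) = -4
  T: −(-1) + (1) + (0) + (-2) = 0
  Θ: −(0) + (-1) + (-1) + (0) = -2
  N: −(0) + (-1) + (0) + (0) = -1
So the dimensions are [M² L⁻⁴ Θ⁻² N⁻¹].

M: 2, L: -4, T: 0, Θ: -2, N: -1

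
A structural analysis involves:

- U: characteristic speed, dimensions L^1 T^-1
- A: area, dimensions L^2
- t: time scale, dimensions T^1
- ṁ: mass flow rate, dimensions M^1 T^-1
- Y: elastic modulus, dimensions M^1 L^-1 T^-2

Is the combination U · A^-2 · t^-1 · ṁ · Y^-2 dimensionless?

Sum the exponent of each base dimension across the product:
  M: [U]_M − 2·[A]_M − [t]_M + [ṁ]_M − 2·[Y]_M = (0) − 2·(0) − (0) + (1) − 2·(1) = -1
  L: [U]_L − 2·[A]_L − [t]_L + [ṁ]_L − 2·[Y]_L = (1) − 2·(2) − (0) + (0) − 2·(-1) = -1
  T: [U]_T − 2·[A]_T − [t]_T + [ṁ]_T − 2·[Y]_T = (-1) − 2·(0) − (1) + (-1) − 2·(-2) = 1
Net dimensions [M⁻¹ L⁻¹ T] ≠ [1] — not dimensionless.

no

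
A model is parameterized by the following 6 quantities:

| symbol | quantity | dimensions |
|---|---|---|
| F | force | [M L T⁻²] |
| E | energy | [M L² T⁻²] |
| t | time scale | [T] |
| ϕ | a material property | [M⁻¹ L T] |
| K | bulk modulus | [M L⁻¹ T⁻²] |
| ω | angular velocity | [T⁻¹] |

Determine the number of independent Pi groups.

3

There are 6 variables and 3 base dimensions (M, L, T).
The dimension matrix has rank 3.
Independent dimensionless groups: 6 − 3 = 3.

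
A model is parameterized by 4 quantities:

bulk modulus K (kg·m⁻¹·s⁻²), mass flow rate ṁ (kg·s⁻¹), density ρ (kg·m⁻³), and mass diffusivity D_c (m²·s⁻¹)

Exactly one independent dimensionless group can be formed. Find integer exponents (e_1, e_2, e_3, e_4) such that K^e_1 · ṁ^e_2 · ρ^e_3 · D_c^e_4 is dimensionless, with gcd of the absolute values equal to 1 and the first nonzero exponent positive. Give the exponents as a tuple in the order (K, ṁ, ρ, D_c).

M: e_1·(1) + e_2·(1) + e_3·(1) + e_4·(0) = 0
L: e_1·(-1) + e_2·(0) + e_3·(-3) + e_4·(2) = 0
T: e_1·(-2) + e_2·(-1) + e_3·(0) + e_4·(-1) = 0
Solving this homogeneous linear system for the smallest-integer solution (first nonzero entry positive) gives (1, 2, -3, -4).

(1, 2, -3, -4)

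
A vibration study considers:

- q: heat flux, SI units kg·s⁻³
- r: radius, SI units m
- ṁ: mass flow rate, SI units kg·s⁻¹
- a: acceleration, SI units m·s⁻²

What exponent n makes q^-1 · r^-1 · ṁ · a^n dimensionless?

Balance the L exponent: (1)·n from a, plus −(0) − (1) + (0) = -1 from the rest, must sum to zero.
n − 1 = 0, so n = 1.

1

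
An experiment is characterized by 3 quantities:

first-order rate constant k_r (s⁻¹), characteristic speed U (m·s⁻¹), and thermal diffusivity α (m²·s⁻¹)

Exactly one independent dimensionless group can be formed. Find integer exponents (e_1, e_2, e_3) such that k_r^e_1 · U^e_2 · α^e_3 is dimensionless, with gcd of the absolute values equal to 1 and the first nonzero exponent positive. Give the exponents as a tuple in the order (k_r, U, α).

L: e_1·(0) + e_2·(1) + e_3·(2) = 0
T: e_1·(-1) + e_2·(-1) + e_3·(-1) = 0
Solving this homogeneous linear system for the smallest-integer solution (first nonzero entry positive) gives (1, -2, 1).

(1, -2, 1)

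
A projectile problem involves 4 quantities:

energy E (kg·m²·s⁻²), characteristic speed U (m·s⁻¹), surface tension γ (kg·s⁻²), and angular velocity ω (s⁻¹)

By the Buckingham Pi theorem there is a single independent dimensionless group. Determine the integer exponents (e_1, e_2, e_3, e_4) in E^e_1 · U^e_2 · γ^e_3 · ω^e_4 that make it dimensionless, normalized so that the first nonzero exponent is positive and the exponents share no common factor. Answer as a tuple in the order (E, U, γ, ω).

(1, -2, -1, 2)

M: e_1·(1) + e_2·(0) + e_3·(1) + e_4·(0) = 0
L: e_1·(2) + e_2·(1) + e_3·(0) + e_4·(0) = 0
T: e_1·(-2) + e_2·(-1) + e_3·(-2) + e_4·(-1) = 0
Solving this homogeneous linear system for the smallest-integer solution (first nonzero entry positive) gives (1, -2, -1, 2).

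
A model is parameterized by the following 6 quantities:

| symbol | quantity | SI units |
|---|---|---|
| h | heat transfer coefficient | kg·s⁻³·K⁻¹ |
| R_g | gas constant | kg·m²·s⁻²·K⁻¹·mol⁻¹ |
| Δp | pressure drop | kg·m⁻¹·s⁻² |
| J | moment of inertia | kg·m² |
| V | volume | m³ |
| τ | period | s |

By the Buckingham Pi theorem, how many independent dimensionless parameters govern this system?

1

There are 6 variables and 5 base dimensions (M, L, T, Θ, N).
The dimension matrix has rank 5.
Independent dimensionless groups: 6 − 5 = 1.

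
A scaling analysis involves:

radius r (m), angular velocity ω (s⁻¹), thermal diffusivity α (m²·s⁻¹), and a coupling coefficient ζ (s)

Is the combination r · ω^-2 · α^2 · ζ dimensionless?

no

Sum the exponent of each base dimension across the product:
  L: [r]_L − 2·[ω]_L + 2·[α]_L + [ζ]_L = (1) − 2·(0) + 2·(2) + (0) = 5
  T: [r]_T − 2·[ω]_T + 2·[α]_T + [ζ]_T = (0) − 2·(-1) + 2·(-1) + (1) = 1
Net dimensions [L⁵ T] ≠ [1] — not dimensionless.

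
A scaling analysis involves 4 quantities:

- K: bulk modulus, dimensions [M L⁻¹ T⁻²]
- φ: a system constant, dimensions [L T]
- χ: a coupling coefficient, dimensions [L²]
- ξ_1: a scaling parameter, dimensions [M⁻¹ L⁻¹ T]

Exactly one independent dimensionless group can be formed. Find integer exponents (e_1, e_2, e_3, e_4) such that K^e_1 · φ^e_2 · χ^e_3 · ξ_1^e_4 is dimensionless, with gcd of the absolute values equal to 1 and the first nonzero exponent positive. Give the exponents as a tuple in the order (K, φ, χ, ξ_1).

M: e_1·(1) + e_2·(0) + e_3·(0) + e_4·(-1) = 0
L: e_1·(-1) + e_2·(1) + e_3·(2) + e_4·(-1) = 0
T: e_1·(-2) + e_2·(1) + e_3·(0) + e_4·(1) = 0
Solving this homogeneous linear system for the smallest-integer solution (first nonzero entry positive) gives (2, 2, 1, 2).

(2, 2, 1, 2)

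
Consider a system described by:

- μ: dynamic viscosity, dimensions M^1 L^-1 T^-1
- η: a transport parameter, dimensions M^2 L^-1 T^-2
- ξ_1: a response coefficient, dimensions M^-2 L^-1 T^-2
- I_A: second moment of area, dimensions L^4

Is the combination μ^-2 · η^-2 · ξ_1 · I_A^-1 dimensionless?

Sum the exponent of each base dimension across the product:
  M: −2·[μ]_M − 2·[η]_M + [ξ_1]_M − [I_A]_M = −2·(1) − 2·(2) + (-2) − (0) = -8
  L: −2·[μ]_L − 2·[η]_L + [ξ_1]_L − [I_A]_L = −2·(-1) − 2·(-1) + (-1) − (4) = -1
  T: −2·[μ]_T − 2·[η]_T + [ξ_1]_T − [I_A]_T = −2·(-1) − 2·(-2) + (-2) − (0) = 4
Net dimensions [M⁻⁸ L⁻¹ T⁴] ≠ [1] — not dimensionless.

no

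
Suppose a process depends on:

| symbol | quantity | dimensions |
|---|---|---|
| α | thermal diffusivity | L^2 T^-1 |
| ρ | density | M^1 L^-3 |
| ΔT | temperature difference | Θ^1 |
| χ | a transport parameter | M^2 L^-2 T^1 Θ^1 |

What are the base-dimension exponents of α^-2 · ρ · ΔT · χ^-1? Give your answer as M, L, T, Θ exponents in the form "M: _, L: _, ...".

Collect each base-dimension exponent across the product:
  M: −2·(0) + (1) + (0) − (2) = -1
  L: −2·(2) + (-3) + (0) − (-2) = -5
  T: −2·(-1) + (0) + (0) − (1) = 1
  Θ: −2·(0) + (0) + (1) − (1) = 0
So the dimensions are [M⁻¹ L⁻⁵ T].

M: -1, L: -5, T: 1, Θ: 0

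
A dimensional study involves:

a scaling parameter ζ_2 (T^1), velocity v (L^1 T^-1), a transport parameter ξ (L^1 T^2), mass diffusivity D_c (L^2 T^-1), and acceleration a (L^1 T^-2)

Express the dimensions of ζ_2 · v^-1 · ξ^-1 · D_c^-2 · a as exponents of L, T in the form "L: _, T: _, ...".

L: -5, T: 0

Collect each base-dimension exponent across the product:
  L: (0) − (1) − (1) − 2·(2) + (1) = -5
  T: (1) − (-1) − (2) − 2·(-1) + (-2) = 0
So the dimensions are [L⁻⁵].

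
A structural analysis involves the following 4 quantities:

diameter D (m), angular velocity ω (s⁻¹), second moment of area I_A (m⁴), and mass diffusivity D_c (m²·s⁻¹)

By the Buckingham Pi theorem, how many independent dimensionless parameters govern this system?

There are 4 variables and 2 base dimensions (L, T).
The dimension matrix has rank 2.
Independent dimensionless groups: 4 − 2 = 2.

2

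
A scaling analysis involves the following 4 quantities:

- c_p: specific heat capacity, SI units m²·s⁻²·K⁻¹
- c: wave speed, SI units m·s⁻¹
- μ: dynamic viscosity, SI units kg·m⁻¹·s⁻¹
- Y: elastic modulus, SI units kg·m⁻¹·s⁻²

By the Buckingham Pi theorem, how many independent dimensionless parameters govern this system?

0

There are 4 variables and 4 base dimensions (M, L, T, Θ).
The dimension matrix has rank 4.
Independent dimensionless groups: 4 − 4 = 0.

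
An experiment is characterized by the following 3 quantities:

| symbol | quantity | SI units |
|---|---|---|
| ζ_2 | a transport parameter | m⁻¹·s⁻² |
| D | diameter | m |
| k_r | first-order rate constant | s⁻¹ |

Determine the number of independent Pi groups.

1

There are 3 variables and 2 base dimensions (L, T).
The dimension matrix has rank 2.
Independent dimensionless groups: 3 − 2 = 1.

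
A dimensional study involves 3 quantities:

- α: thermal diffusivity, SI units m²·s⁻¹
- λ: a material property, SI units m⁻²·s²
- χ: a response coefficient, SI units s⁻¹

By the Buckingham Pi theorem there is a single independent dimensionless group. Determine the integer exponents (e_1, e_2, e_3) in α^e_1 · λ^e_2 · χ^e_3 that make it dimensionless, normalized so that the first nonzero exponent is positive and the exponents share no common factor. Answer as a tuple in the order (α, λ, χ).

L: e_1·(2) + e_2·(-2) + e_3·(0) = 0
T: e_1·(-1) + e_2·(2) + e_3·(-1) = 0
Solving this homogeneous linear system for the smallest-integer solution (first nonzero entry positive) gives (1, 1, 1).

(1, 1, 1)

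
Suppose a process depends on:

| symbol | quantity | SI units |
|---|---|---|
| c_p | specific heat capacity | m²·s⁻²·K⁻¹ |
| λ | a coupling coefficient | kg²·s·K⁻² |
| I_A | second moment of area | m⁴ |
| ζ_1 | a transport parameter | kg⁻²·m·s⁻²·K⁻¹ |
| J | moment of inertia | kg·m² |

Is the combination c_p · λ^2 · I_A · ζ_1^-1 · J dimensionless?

Sum the exponent of each base dimension across the product:
  M: [c_p]_M + 2·[λ]_M + [I_A]_M − [ζ_1]_M + [J]_M = (0) + 2·(2) + (0) − (-2) + (1) = 7
  L: [c_p]_L + 2·[λ]_L + [I_A]_L − [ζ_1]_L + [J]_L = (2) + 2·(0) + (4) − (1) + (2) = 7
  T: [c_p]_T + 2·[λ]_T + [I_A]_T − [ζ_1]_T + [J]_T = (-2) + 2·(1) + (0) − (-2) + (0) = 2
  Θ: [c_p]_Θ + 2·[λ]_Θ + [I_A]_Θ − [ζ_1]_Θ + [J]_Θ = (-1) + 2·(-2) + (0) − (-1) + (0) = -4
Net dimensions [M⁷ L⁷ T² Θ⁻⁴] ≠ [1] — not dimensionless.

no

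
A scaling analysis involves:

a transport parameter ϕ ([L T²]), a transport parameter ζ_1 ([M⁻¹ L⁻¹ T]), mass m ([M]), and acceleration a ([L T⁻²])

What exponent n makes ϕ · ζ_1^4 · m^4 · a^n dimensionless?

3

Balance the L exponent: (1)·n from a, plus (1) + 4·(-1) + 4·(0) = -3 from the rest, must sum to zero.
n − 3 = 0, so n = 3.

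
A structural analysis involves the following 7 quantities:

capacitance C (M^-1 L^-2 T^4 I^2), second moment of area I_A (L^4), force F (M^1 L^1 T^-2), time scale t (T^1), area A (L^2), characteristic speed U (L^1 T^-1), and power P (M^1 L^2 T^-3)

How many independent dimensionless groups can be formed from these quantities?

There are 7 variables and 4 base dimensions (M, L, T, I).
The dimension matrix has rank 4.
Independent dimensionless groups: 7 − 4 = 3.

3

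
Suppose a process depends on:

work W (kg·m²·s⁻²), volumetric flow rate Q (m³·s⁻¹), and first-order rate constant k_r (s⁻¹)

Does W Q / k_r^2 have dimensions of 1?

no

Sum the exponent of each base dimension across the product:
  M: [W]_M + [Q]_M − 2·[k_r]_M = (1) + (0) − 2·(0) = 1
  L: [W]_L + [Q]_L − 2·[k_r]_L = (2) + (3) − 2·(0) = 5
  T: [W]_T + [Q]_T − 2·[k_r]_T = (-2) + (-1) − 2·(-1) = -1
Net dimensions [M L⁵ T⁻¹] ≠ [1] — not dimensionless.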